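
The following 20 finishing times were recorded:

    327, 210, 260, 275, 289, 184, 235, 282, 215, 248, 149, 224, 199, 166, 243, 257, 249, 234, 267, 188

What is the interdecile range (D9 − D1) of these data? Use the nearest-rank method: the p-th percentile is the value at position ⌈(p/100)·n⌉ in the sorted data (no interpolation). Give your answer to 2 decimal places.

116.00

Sorted: 149, 166, 184, 188, 199, 210, 215, 224, 234, 235, 243, 248, 249, 257, 260, 267, 275, 282, 289, 327.
n = 20.
P10: rank ⌈10/100·20⌉ = 2 → 166.
P90: rank ⌈90/100·20⌉ = 18 → 282.
Difference: 282 − 166 = 116.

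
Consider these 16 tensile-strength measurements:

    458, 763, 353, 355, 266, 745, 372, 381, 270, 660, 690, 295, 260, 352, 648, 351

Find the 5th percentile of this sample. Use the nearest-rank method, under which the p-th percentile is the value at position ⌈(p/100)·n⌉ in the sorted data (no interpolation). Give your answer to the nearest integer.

260

Sorted: 260, 266, 270, 295, 351, 352, 353, 355, 372, 381, 458, 648, 660, 690, 745, 763.
n = 16.
Position = ⌈5/100 · 16⌉ = ⌈0.8⌉ = 1.
The value at rank 1 is 260.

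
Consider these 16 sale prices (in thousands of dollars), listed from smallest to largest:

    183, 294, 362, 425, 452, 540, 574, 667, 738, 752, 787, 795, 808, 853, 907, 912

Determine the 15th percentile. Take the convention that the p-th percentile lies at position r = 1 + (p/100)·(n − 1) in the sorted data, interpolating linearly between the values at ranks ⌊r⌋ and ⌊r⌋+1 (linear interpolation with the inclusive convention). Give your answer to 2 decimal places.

n = 16.
r = 1 + (15/100)·(16 − 1) = 1 + 2.25 = 3.25.
Rank 3 is 362 and rank 4 is 425.
Interpolate: 362 + 0.25·(425 − 362) = 362 + 0.25·63 = 377.75.

377.75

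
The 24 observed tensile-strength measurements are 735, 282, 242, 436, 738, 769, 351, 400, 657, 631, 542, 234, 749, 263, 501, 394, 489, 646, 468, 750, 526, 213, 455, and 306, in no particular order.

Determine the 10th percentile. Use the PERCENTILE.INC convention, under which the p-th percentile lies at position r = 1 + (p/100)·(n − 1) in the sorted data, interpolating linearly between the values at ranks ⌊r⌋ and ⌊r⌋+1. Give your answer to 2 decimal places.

248.30

Sorted: 213, 234, 242, 263, 282, 306, 351, 394, 400, 436, 455, 468, 489, 501, 526, 542, 631, 646, 657, 735, 738, 749, 750, 769.
n = 24.
r = 1 + (10/100)·(24 − 1) = 1 + 2.3 = 3.3.
Rank 3 is 242 and rank 4 is 263.
Interpolate: 242 + 0.3·(263 − 242) = 242 + 0.3·21 = 248.3.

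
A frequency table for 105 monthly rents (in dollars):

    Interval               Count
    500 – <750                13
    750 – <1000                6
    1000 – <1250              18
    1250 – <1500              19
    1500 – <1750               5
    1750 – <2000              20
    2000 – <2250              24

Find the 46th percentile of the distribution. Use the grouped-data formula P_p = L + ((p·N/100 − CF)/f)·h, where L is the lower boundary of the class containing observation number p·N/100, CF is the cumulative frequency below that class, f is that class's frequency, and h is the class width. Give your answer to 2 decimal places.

1398.68

N = 105; target position k = 46/100 · 105 = 48.3.
Cumulative frequencies: 13, 19, 37, 56, 61, 81, 105.
Observation 48.3 falls in the class 1250 – <1500.
L = 1250, CF = 37, f = 19, h = 250.
P46 = 1250 + ((48.3 − 37)/19)·250 = 1250 + 148.684 = 1398.68.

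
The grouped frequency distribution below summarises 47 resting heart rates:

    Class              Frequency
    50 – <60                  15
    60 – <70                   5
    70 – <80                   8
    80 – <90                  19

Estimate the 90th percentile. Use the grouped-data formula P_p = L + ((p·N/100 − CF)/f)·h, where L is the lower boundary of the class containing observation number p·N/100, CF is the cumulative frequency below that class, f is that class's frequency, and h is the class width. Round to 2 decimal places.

N = 47; target position k = 90/100 · 47 = 42.3.
Cumulative frequencies: 15, 20, 28, 47.
Observation 42.3 falls in the class 80 – <90.
L = 80, CF = 28, f = 19, h = 10.
P90 = 80 + ((42.3 − 28)/19)·10 = 80 + 7.52632 = 87.5263.

87.53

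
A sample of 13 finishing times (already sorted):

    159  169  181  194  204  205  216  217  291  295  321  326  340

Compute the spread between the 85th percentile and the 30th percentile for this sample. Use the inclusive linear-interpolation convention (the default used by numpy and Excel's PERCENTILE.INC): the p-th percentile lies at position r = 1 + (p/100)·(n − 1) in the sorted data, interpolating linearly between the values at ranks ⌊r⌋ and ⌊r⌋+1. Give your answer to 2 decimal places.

122.00

n = 13.
P30: r = 4.6; ranks 4–5 are 194, 204; interpolating gives 200.
P85: r = 11.2; ranks 11–12 are 321, 326; interpolating gives 322.
Difference: 322 − 200 = 122.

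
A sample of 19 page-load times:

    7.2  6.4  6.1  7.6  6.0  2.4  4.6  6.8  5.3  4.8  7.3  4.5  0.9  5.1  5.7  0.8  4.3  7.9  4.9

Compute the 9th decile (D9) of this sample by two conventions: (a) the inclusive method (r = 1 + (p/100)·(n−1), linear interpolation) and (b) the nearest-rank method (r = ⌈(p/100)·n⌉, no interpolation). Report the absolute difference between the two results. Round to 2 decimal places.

0.24

Sorted: 0.8, 0.9, 2.4, 4.3, 4.5, 4.6, 4.8, 4.9, 5.1, 5.3, 5.7, 6.0, 6.1, 6.4, 6.8, 7.2, 7.3, 7.6, 7.9.
n = 19.
(a) r = 17.2; between ranks 17 (7.3) and 18 (7.6): 7.36.
(b) the nearest-rank method: rank 18 → 7.6.
|7.36 − 7.6| = 0.24.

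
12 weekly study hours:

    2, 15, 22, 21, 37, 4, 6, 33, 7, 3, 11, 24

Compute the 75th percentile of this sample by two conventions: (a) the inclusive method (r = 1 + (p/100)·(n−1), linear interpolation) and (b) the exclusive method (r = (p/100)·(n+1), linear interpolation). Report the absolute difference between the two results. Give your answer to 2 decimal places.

Sorted: 2, 3, 4, 6, 7, 11, 15, 21, 22, 24, 33, 37.
n = 12.
(a) r = 9.25; between ranks 9 (22) and 10 (24): 22.5.
(b) r = 9.75; between ranks 9 (22) and 10 (24): 23.5.
|22.5 − 23.5| = 1.

1.00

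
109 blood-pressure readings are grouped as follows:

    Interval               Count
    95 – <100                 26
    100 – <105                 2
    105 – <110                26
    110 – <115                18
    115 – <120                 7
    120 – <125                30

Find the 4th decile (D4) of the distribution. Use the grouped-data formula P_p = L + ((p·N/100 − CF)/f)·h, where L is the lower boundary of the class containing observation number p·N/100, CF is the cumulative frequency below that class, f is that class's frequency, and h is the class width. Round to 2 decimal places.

N = 109; target position k = 40/100 · 109 = 43.6.
Cumulative frequencies: 26, 28, 54, 72, 79, 109.
Observation 43.6 falls in the class 105 – <110.
L = 105, CF = 28, f = 26, h = 5.
P40 = 105 + ((43.6 − 28)/26)·5 = 105 + 3 = 108.

108.00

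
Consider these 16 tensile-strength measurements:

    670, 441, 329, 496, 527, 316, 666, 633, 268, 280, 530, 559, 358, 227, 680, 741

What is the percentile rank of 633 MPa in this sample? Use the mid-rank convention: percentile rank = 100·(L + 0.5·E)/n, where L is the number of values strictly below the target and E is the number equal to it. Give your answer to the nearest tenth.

Sorted: 227, 268, 280, 316, 329, 358, 441, 496, 527, 530, 559, 633, 666, 670, 680, 741.
Count below 633: L = 11; count equal: E = 1; n = 16.
Percentile rank = 100·(11 + 0.5·1)/16 = 100·11.5/16 = 71.88.

71.9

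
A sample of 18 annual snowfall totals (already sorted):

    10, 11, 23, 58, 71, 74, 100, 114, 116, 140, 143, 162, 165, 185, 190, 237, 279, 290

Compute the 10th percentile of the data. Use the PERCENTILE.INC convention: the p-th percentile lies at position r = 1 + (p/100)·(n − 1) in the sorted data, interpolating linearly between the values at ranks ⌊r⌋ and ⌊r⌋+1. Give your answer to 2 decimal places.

n = 18.
r = 1 + (10/100)·(18 − 1) = 1 + 1.7 = 2.7.
Rank 2 is 11 and rank 3 is 23.
Interpolate: 11 + 0.7·(23 − 11) = 11 + 0.7·12 = 19.4.

19.40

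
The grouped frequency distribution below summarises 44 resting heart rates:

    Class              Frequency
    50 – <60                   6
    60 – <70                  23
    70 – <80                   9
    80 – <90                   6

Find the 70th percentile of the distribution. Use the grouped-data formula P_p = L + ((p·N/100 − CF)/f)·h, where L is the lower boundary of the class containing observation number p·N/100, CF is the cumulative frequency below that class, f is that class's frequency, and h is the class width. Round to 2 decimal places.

N = 44; target position k = 70/100 · 44 = 30.8.
Cumulative frequencies: 6, 29, 38, 44.
Observation 30.8 falls in the class 70 – <80.
L = 70, CF = 29, f = 9, h = 10.
P70 = 70 + ((30.8 − 29)/9)·10 = 70 + 2 = 72.

72.00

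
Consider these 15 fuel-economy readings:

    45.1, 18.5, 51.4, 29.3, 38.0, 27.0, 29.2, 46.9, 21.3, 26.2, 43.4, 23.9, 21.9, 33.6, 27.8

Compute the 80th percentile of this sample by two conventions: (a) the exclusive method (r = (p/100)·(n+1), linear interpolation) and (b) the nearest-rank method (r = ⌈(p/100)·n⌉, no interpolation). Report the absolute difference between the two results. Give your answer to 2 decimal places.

1.36

Sorted: 18.5, 21.3, 21.9, 23.9, 26.2, 27.0, 27.8, 29.2, 29.3, 33.6, 38.0, 43.4, 45.1, 46.9, 51.4.
n = 15.
(a) r = 12.8; between ranks 12 (43.4) and 13 (45.1): 44.76.
(b) the nearest-rank method: rank 12 → 43.4.
|44.76 − 43.4| = 1.36.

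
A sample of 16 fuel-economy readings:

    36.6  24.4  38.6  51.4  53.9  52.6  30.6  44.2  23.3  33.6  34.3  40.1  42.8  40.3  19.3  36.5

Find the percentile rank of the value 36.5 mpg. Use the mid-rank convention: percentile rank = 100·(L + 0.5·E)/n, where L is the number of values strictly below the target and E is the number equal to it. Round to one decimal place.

40.6

Sorted: 19.3, 23.3, 24.4, 30.6, 33.6, 34.3, 36.5, 36.6, 38.6, 40.1, 40.3, 42.8, 44.2, 51.4, 52.6, 53.9.
Count below 36.5: L = 6; count equal: E = 1; n = 16.
Percentile rank = 100·(6 + 0.5·1)/16 = 100·6.5/16 = 40.62.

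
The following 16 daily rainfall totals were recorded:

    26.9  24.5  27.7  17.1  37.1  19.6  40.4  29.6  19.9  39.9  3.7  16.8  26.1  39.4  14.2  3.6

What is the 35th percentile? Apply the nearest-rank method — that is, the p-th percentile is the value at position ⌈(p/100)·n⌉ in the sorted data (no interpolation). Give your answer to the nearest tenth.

Sorted: 3.6, 3.7, 14.2, 16.8, 17.1, 19.6, 19.9, 24.5, 26.1, 26.9, 27.7, 29.6, 37.1, 39.4, 39.9, 40.4.
n = 16.
Position = ⌈35/100 · 16⌉ = ⌈5.6⌉ = 6.
The value at rank 6 is 19.6.

19.6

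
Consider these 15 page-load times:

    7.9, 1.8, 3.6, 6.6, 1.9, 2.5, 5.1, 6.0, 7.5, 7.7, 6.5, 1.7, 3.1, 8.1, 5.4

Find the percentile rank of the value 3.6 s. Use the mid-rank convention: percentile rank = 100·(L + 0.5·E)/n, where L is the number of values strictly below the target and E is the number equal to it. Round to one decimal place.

36.7

Sorted: 1.7, 1.8, 1.9, 2.5, 3.1, 3.6, 5.1, 5.4, 6.0, 6.5, 6.6, 7.5, 7.7, 7.9, 8.1.
Count below 3.6: L = 5; count equal: E = 1; n = 15.
Percentile rank = 100·(5 + 0.5·1)/15 = 100·5.5/15 = 36.67.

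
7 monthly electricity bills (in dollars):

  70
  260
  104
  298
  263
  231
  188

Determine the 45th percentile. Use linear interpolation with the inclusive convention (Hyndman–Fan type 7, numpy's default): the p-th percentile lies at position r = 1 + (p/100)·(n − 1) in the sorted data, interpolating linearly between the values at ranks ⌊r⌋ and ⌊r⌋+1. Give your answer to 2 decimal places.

218.10

Sorted: 70, 104, 188, 231, 260, 263, 298.
n = 7.
r = 1 + (45/100)·(7 − 1) = 1 + 2.7 = 3.7.
Rank 3 is 188 and rank 4 is 231.
Interpolate: 188 + 0.7·(231 − 188) = 188 + 0.7·43 = 218.1.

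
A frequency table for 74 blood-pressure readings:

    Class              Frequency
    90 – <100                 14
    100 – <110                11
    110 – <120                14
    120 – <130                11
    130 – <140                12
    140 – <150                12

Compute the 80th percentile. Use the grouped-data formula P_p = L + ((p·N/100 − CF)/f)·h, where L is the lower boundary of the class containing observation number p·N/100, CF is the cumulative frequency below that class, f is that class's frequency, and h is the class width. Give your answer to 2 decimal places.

137.67

N = 74; target position k = 80/100 · 74 = 59.2.
Cumulative frequencies: 14, 25, 39, 50, 62, 74.
Observation 59.2 falls in the class 130 – <140.
L = 130, CF = 50, f = 12, h = 10.
P80 = 130 + ((59.2 − 50)/12)·10 = 130 + 7.66667 = 137.667.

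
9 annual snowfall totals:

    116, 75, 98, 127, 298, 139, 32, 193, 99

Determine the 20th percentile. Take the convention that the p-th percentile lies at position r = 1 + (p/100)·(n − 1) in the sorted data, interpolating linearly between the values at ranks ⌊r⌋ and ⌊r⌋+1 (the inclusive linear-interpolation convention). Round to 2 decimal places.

Sorted: 32, 75, 98, 99, 116, 127, 139, 193, 298.
n = 9.
r = 1 + (20/100)·(9 − 1) = 1 + 1.6 = 2.6.
Rank 2 is 75 and rank 3 is 98.
Interpolate: 75 + 0.6·(98 − 75) = 75 + 0.6·23 = 88.8.

88.80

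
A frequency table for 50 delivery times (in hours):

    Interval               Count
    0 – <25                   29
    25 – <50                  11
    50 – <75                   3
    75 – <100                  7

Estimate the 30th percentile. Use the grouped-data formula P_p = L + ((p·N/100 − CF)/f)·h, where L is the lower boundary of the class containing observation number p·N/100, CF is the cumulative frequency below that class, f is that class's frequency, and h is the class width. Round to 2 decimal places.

N = 50; target position k = 30/100 · 50 = 15.
Cumulative frequencies: 29, 40, 43, 50.
Observation 15 falls in the class 0 – <25.
L = 0, CF = 0, f = 29, h = 25.
P30 = 0 + ((15 − 0)/29)·25 = 0 + 12.931 = 12.931.

12.93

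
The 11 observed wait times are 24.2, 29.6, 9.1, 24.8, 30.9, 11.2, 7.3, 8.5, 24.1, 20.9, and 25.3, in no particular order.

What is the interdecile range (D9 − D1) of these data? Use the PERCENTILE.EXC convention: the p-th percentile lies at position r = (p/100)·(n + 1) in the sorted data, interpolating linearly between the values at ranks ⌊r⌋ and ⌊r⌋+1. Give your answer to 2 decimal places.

Sorted: 7.3, 8.5, 9.1, 11.2, 20.9, 24.1, 24.2, 24.8, 25.3, 29.6, 30.9.
n = 11.
P10: r = 1.2; ranks 1–2 are 7.3, 8.5; interpolating gives 7.54.
P90: r = 10.8; ranks 10–11 are 29.6, 30.9; interpolating gives 30.64.
Difference: 30.64 − 7.54 = 23.1.

23.10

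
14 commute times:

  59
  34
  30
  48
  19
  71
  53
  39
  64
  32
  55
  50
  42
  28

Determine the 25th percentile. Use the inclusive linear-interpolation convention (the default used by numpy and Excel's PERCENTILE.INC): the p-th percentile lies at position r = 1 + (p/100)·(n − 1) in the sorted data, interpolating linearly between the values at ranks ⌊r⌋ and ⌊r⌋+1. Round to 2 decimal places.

32.50

Sorted: 19, 28, 30, 32, 34, 39, 42, 48, 50, 53, 55, 59, 64, 71.
n = 14.
r = 1 + (25/100)·(14 − 1) = 1 + 3.25 = 4.25.
Rank 4 is 32 and rank 5 is 34.
Interpolate: 32 + 0.25·(34 − 32) = 32 + 0.25·2 = 32.5.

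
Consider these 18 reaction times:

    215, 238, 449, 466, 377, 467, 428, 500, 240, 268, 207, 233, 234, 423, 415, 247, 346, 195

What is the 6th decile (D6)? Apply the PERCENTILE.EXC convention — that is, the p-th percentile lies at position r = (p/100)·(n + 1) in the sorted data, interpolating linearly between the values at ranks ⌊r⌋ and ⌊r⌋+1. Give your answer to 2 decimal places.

392.20

Sorted: 195, 207, 215, 233, 234, 238, 240, 247, 268, 346, 377, 415, 423, 428, 449, 466, 467, 500.
n = 18.
r = (60/100)·(18 + 1) = 11.4.
Rank 11 is 377 and rank 12 is 415.
Interpolate: 377 + 0.4·(415 − 377) = 377 + 0.4·38 = 392.2.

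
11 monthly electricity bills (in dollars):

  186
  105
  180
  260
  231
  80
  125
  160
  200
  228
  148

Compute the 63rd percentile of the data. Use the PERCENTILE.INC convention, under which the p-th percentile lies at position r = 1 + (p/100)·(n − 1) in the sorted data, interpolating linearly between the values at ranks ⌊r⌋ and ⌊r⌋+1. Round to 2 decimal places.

Sorted: 80, 105, 125, 148, 160, 180, 186, 200, 228, 231, 260.
n = 11.
r = 1 + (63/100)·(11 − 1) = 1 + 6.3 = 7.3.
Rank 7 is 186 and rank 8 is 200.
Interpolate: 186 + 0.3·(200 − 186) = 186 + 0.3·14 = 190.2.

190.20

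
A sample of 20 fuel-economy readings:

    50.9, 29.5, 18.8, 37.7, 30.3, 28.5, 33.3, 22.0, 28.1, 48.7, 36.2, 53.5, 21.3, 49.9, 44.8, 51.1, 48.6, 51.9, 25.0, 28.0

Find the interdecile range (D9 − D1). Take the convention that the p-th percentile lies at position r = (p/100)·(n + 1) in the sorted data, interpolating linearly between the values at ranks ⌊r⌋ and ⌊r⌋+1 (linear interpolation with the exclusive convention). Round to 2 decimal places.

30.45

Sorted: 18.8, 21.3, 22.0, 25.0, 28.0, 28.1, 28.5, 29.5, 30.3, 33.3, 36.2, 37.7, 44.8, 48.6, 48.7, 49.9, 50.9, 51.1, 51.9, 53.5.
n = 20.
P10: r = 2.1; ranks 2–3 are 21.3, 22.0; interpolating gives 21.37.
P90: r = 18.9; ranks 18–19 are 51.1, 51.9; interpolating gives 51.82.
Difference: 51.82 − 21.37 = 30.45.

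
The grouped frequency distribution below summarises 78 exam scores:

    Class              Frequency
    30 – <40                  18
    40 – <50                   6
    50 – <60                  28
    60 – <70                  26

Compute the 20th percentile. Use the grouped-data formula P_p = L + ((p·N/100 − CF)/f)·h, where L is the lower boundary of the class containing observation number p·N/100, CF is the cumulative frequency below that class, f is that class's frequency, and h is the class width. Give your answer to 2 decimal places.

38.67

N = 78; target position k = 20/100 · 78 = 15.6.
Cumulative frequencies: 18, 24, 52, 78.
Observation 15.6 falls in the class 30 – <40.
L = 30, CF = 0, f = 18, h = 10.
P20 = 30 + ((15.6 − 0)/18)·10 = 30 + 8.66667 = 38.6667.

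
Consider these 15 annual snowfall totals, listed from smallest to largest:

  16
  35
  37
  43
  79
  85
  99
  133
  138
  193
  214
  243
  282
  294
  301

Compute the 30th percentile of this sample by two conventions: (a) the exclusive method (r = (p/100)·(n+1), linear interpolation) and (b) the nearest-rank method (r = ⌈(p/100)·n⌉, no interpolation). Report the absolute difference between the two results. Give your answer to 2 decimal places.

7.20

n = 15.
(a) r = 4.8; between ranks 4 (43) and 5 (79): 71.8.
(b) the nearest-rank method: rank 5 → 79.
|71.8 − 79| = 7.2.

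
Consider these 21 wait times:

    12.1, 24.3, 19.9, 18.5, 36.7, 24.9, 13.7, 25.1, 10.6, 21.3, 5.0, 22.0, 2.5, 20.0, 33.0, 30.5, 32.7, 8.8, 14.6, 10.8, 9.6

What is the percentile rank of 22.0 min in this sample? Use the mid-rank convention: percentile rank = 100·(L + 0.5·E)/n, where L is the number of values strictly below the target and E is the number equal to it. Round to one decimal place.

64.3

Sorted: 2.5, 5.0, 8.8, 9.6, 10.6, 10.8, 12.1, 13.7, 14.6, 18.5, 19.9, 20.0, 21.3, 22.0, 24.3, 24.9, 25.1, 30.5, 32.7, 33.0, 36.7.
Count below 22.0: L = 13; count equal: E = 1; n = 21.
Percentile rank = 100·(13 + 0.5·1)/21 = 100·13.5/21 = 64.29.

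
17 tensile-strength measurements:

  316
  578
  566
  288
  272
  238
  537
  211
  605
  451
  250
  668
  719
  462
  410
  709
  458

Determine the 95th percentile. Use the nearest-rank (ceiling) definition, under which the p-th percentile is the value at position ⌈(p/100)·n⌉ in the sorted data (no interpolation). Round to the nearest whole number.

Sorted: 211, 238, 250, 272, 288, 316, 410, 451, 458, 462, 537, 566, 578, 605, 668, 709, 719.
n = 17.
Position = ⌈95/100 · 17⌉ = ⌈16.15⌉ = 17.
The value at rank 17 is 719.

719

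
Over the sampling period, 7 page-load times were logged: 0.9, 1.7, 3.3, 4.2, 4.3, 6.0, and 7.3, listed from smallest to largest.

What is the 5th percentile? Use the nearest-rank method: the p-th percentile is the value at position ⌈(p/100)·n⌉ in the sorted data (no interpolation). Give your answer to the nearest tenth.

0.9

n = 7.
Position = ⌈5/100 · 7⌉ = ⌈0.35⌉ = 1.
The value at rank 1 is 0.9.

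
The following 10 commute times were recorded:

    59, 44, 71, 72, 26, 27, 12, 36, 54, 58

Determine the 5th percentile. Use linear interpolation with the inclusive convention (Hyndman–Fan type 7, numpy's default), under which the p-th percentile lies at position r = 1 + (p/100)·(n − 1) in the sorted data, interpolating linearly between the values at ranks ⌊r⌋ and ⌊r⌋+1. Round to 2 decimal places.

Sorted: 12, 26, 27, 36, 44, 54, 58, 59, 71, 72.
n = 10.
r = 1 + (5/100)·(10 − 1) = 1 + 0.45 = 1.45.
Rank 1 is 12 and rank 2 is 26.
Interpolate: 12 + 0.45·(26 − 12) = 12 + 0.45·14 = 18.3.

18.30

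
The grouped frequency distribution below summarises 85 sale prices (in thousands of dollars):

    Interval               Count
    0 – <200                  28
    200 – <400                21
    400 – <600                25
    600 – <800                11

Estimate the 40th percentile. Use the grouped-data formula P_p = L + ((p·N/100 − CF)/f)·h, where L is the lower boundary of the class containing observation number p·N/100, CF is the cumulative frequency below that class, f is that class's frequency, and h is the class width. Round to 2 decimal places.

257.14

N = 85; target position k = 40/100 · 85 = 34.
Cumulative frequencies: 28, 49, 74, 85.
Observation 34 falls in the class 200 – <400.
L = 200, CF = 28, f = 21, h = 200.
P40 = 200 + ((34 − 28)/21)·200 = 200 + 57.1429 = 257.143.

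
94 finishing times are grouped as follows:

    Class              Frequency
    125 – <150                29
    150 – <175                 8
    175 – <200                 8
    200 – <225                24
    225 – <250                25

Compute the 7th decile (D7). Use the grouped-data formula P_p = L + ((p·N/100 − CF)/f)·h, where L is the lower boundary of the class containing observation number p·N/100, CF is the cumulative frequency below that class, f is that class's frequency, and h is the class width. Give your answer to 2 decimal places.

N = 94; target position k = 70/100 · 94 = 65.8.
Cumulative frequencies: 29, 37, 45, 69, 94.
Observation 65.8 falls in the class 200 – <225.
L = 200, CF = 45, f = 24, h = 25.
P70 = 200 + ((65.8 − 45)/24)·25 = 200 + 21.6667 = 221.667.

221.67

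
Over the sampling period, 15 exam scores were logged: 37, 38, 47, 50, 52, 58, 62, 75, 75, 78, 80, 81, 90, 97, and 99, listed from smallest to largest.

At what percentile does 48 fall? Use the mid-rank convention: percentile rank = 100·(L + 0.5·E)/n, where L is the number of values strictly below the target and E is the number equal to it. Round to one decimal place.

Count below 48: L = 3; count equal: E = 0; n = 15.
Percentile rank = 100·(3 + 0.5·0)/15 = 100·3/15 = 20.

20.0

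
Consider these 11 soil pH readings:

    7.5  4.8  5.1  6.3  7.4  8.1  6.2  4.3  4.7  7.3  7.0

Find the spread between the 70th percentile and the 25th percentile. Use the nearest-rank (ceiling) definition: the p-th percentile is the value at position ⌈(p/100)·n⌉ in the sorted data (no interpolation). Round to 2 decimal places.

2.50

Sorted: 4.3, 4.7, 4.8, 5.1, 6.2, 6.3, 7.0, 7.3, 7.4, 7.5, 8.1.
n = 11.
P25: rank ⌈25/100·11⌉ = 3 → 4.8.
P70: rank ⌈70/100·11⌉ = 8 → 7.3.
Difference: 7.3 − 4.8 = 2.5.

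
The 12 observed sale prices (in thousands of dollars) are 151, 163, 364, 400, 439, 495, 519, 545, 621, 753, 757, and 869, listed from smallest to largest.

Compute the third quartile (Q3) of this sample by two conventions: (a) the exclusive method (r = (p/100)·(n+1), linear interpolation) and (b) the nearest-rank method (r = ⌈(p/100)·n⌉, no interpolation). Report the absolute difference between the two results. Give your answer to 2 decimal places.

n = 12.
(a) r = 9.75; between ranks 9 (621) and 10 (753): 720.
(b) the nearest-rank method: rank 9 → 621.
|720 − 621| = 99.

99.00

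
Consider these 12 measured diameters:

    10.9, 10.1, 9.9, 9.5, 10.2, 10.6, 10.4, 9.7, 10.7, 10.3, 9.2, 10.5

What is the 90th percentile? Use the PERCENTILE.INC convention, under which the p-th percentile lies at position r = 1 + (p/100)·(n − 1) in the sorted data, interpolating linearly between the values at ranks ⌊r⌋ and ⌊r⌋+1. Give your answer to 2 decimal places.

10.69

Sorted: 9.2, 9.5, 9.7, 9.9, 10.1, 10.2, 10.3, 10.4, 10.5, 10.6, 10.7, 10.9.
n = 12.
r = 1 + (90/100)·(12 − 1) = 1 + 9.9 = 10.9.
Rank 10 is 10.6 and rank 11 is 10.7.
Interpolate: 10.6 + 0.9·(10.7 − 10.6) = 10.6 + 0.9·0.1 = 10.69.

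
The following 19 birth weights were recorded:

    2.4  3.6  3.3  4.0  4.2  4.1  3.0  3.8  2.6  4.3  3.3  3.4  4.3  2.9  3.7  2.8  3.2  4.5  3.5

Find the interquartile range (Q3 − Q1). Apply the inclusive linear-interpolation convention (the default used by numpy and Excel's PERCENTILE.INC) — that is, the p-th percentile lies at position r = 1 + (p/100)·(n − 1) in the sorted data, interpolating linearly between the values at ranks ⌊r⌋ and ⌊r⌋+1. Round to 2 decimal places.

Sorted: 2.4, 2.6, 2.8, 2.9, 3.0, 3.2, 3.3, 3.3, 3.4, 3.5, 3.6, 3.7, 3.8, 4.0, 4.1, 4.2, 4.3, 4.3, 4.5.
n = 19.
P25: r = 5.5; ranks 5–6 are 3.0, 3.2; interpolating gives 3.1.
P75: r = 14.5; ranks 14–15 are 4.0, 4.1; interpolating gives 4.05.
Difference: 4.05 − 3.1 = 0.95.

0.95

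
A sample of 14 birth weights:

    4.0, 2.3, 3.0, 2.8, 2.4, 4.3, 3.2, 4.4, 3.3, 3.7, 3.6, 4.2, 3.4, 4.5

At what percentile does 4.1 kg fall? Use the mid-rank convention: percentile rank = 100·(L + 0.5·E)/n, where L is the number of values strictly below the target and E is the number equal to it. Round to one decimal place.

71.4

Sorted: 2.3, 2.4, 2.8, 3.0, 3.2, 3.3, 3.4, 3.6, 3.7, 4.0, 4.2, 4.3, 4.4, 4.5.
Count below 4.1: L = 10; count equal: E = 0; n = 14.
Percentile rank = 100·(10 + 0.5·0)/14 = 100·10/14 = 71.43.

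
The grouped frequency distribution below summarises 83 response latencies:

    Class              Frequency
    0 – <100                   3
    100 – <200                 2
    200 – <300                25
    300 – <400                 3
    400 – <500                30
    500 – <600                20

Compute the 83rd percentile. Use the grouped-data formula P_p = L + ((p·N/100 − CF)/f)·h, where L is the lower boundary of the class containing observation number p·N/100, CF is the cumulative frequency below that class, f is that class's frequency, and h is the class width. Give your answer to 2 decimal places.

529.45

N = 83; target position k = 83/100 · 83 = 68.89.
Cumulative frequencies: 3, 5, 30, 33, 63, 83.
Observation 68.89 falls in the class 500 – <600.
L = 500, CF = 63, f = 20, h = 100.
P83 = 500 + ((68.89 − 63)/20)·100 = 500 + 29.45 = 529.45.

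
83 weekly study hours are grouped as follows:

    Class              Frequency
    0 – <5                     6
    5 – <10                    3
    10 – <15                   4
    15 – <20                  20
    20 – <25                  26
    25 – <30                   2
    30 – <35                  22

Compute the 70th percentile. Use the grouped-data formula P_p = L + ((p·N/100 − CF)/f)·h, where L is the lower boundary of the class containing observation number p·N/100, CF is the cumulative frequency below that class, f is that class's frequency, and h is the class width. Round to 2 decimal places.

N = 83; target position k = 70/100 · 83 = 58.1.
Cumulative frequencies: 6, 9, 13, 33, 59, 61, 83.
Observation 58.1 falls in the class 20 – <25.
L = 20, CF = 33, f = 26, h = 5.
P70 = 20 + ((58.1 − 33)/26)·5 = 20 + 4.82692 = 24.8269.

24.83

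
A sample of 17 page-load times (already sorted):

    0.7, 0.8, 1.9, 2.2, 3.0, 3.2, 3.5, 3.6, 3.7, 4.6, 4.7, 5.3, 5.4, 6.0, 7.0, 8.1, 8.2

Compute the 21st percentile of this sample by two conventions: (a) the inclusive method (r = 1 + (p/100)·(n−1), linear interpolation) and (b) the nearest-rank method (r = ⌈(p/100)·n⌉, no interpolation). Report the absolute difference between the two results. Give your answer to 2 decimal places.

n = 17.
(a) r = 4.36; between ranks 4 (2.2) and 5 (3.0): 2.488.
(b) the nearest-rank method: rank 4 → 2.2.
|2.488 − 2.2| = 0.288.

0.29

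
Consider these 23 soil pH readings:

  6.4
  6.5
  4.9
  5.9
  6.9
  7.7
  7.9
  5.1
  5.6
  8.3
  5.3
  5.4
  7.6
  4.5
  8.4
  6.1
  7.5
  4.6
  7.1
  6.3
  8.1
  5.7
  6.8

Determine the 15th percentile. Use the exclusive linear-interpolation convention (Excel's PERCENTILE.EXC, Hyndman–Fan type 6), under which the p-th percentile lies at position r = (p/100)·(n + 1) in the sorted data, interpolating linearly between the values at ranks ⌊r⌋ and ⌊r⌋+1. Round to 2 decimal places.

Sorted: 4.5, 4.6, 4.9, 5.1, 5.3, 5.4, 5.6, 5.7, 5.9, 6.1, 6.3, 6.4, 6.5, 6.8, 6.9, 7.1, 7.5, 7.6, 7.7, 7.9, 8.1, 8.3, 8.4.
n = 23.
r = (15/100)·(23 + 1) = 3.6.
Rank 3 is 4.9 and rank 4 is 5.1.
Interpolate: 4.9 + 0.6·(5.1 − 4.9) = 4.9 + 0.6·0.2 = 5.02.

5.02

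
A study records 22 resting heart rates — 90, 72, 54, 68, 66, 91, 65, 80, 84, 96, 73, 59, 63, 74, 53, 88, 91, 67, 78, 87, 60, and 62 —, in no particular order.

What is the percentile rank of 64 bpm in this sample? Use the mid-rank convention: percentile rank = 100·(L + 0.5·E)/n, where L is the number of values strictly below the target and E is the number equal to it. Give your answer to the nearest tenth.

Sorted: 53, 54, 59, 60, 62, 63, 65, 66, 67, 68, 72, 73, 74, 78, 80, 84, 87, 88, 90, 91, 91, 96.
Count below 64: L = 6; count equal: E = 0; n = 22.
Percentile rank = 100·(6 + 0.5·0)/22 = 100·6/22 = 27.27.

27.3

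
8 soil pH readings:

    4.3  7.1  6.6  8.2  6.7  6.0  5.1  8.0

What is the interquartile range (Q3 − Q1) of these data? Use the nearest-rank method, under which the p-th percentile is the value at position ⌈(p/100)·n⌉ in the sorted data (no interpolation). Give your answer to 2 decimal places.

2.00

Sorted: 4.3, 5.1, 6.0, 6.6, 6.7, 7.1, 8.0, 8.2.
n = 8.
P25: rank ⌈25/100·8⌉ = 2 → 5.1.
P75: rank ⌈75/100·8⌉ = 6 → 7.1.
Difference: 7.1 − 5.1 = 2.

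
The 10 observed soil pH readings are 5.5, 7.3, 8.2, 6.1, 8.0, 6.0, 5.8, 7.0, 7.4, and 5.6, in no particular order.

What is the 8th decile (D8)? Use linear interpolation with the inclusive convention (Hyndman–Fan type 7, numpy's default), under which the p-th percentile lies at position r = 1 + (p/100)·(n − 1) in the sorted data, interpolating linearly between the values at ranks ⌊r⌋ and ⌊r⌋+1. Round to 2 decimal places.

7.52

Sorted: 5.5, 5.6, 5.8, 6.0, 6.1, 7.0, 7.3, 7.4, 8.0, 8.2.
n = 10.
r = 1 + (80/100)·(10 − 1) = 1 + 7.2 = 8.2.
Rank 8 is 7.4 and rank 9 is 8.0.
Interpolate: 7.4 + 0.2·(8.0 − 7.4) = 7.4 + 0.2·0.6 = 7.52.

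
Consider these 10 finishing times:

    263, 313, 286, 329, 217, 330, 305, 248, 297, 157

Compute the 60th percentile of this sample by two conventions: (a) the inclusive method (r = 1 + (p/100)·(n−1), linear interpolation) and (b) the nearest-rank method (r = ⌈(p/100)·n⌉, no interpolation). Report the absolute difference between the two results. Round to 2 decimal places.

3.20

Sorted: 157, 217, 248, 263, 286, 297, 305, 313, 329, 330.
n = 10.
(a) r = 6.4; between ranks 6 (297) and 7 (305): 300.2.
(b) the nearest-rank method: rank 6 → 297.
|300.2 − 297| = 3.2.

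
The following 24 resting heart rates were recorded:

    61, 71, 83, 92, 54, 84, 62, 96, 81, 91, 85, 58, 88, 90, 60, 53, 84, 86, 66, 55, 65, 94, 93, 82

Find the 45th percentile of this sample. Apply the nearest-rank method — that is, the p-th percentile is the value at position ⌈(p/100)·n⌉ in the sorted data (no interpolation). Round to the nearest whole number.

81

Sorted: 53, 54, 55, 58, 60, 61, 62, 65, 66, 71, 81, 82, 83, 84, 84, 85, 86, 88, 90, 91, 92, 93, 94, 96.
n = 24.
Position = ⌈45/100 · 24⌉ = ⌈10.8⌉ = 11.
The value at rank 11 is 81.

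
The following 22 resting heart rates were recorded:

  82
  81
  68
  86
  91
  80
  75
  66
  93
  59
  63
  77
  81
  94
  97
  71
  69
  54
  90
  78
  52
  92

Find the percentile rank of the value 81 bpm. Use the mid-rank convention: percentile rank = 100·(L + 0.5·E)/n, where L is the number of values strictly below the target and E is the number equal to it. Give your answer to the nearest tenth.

59.1

Sorted: 52, 54, 59, 63, 66, 68, 69, 71, 75, 77, 78, 80, 81, 81, 82, 86, 90, 91, 92, 93, 94, 97.
Count below 81: L = 12; count equal: E = 2; n = 22.
Percentile rank = 100·(12 + 0.5·2)/22 = 100·13/22 = 59.09.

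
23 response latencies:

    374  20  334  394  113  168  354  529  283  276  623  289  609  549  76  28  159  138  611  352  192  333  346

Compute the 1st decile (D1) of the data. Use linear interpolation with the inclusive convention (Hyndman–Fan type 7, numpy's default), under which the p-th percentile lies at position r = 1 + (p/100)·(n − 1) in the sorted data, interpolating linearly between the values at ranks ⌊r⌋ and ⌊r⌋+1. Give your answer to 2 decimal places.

Sorted: 20, 28, 76, 113, 138, 159, 168, 192, 276, 283, 289, 333, 334, 346, 352, 354, 374, 394, 529, 549, 609, 611, 623.
n = 23.
r = 1 + (10/100)·(23 − 1) = 1 + 2.2 = 3.2.
Rank 3 is 76 and rank 4 is 113.
Interpolate: 76 + 0.2·(113 − 76) = 76 + 0.2·37 = 83.4.

83.40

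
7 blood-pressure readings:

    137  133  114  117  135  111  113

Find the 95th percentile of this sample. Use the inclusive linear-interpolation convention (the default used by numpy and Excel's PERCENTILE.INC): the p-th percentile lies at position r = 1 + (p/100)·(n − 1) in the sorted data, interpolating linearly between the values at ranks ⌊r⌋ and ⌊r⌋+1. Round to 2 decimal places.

136.40

Sorted: 111, 113, 114, 117, 133, 135, 137.
n = 7.
r = 1 + (95/100)·(7 − 1) = 1 + 5.7 = 6.7.
Rank 6 is 135 and rank 7 is 137.
Interpolate: 135 + 0.7·(137 − 135) = 135 + 0.7·2 = 136.4.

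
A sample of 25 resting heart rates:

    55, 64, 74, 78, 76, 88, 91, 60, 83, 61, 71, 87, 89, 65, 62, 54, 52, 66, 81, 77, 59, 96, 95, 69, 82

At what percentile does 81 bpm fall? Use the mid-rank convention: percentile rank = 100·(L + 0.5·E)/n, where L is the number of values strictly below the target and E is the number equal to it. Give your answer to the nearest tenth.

Sorted: 52, 54, 55, 59, 60, 61, 62, 64, 65, 66, 69, 71, 74, 76, 77, 78, 81, 82, 83, 87, 88, 89, 91, 95, 96.
Count below 81: L = 16; count equal: E = 1; n = 25.
Percentile rank = 100·(16 + 0.5·1)/25 = 100·16.5/25 = 66.

66.0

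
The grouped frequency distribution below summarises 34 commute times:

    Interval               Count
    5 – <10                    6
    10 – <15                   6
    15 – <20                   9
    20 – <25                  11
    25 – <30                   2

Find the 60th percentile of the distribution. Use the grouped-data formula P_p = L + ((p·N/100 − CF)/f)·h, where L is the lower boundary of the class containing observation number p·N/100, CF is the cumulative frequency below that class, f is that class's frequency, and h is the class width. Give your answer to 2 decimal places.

19.67

N = 34; target position k = 60/100 · 34 = 20.4.
Cumulative frequencies: 6, 12, 21, 32, 34.
Observation 20.4 falls in the class 15 – <20.
L = 15, CF = 12, f = 9, h = 5.
P60 = 15 + ((20.4 − 12)/9)·5 = 15 + 4.66667 = 19.6667.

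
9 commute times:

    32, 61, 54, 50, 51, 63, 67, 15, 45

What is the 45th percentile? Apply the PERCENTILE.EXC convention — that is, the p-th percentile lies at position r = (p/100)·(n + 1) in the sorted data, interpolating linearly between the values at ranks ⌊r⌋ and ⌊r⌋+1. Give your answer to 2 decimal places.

50.50

Sorted: 15, 32, 45, 50, 51, 54, 61, 63, 67.
n = 9.
r = (45/100)·(9 + 1) = 4.5.
Rank 4 is 50 and rank 5 is 51.
Interpolate: 50 + 0.5·(51 − 50) = 50 + 0.5·1 = 50.5.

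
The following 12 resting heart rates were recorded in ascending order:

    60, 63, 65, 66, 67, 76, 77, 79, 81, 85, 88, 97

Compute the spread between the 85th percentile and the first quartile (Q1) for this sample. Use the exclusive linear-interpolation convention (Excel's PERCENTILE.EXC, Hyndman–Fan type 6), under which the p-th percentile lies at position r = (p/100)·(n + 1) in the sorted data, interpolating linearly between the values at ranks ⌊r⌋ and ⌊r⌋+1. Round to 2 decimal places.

23.20

n = 12.
P25: r = 3.25; ranks 3–4 are 65, 66; interpolating gives 65.25.
P85: r = 11.05; ranks 11–12 are 88, 97; interpolating gives 88.45.
Difference: 88.45 − 65.25 = 23.2.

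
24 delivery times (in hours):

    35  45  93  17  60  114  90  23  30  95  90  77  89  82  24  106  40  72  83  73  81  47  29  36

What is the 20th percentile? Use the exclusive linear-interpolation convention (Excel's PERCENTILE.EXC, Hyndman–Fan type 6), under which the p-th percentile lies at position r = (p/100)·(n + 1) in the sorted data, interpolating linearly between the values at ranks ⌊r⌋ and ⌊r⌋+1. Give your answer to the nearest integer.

Sorted: 17, 23, 24, 29, 30, 35, 36, 40, 45, 47, 60, 72, 73, 77, 81, 82, 83, 89, 90, 90, 93, 95, 106, 114.
n = 24.
r = (20/100)·(24 + 1) = 5.
r is an integer, so P20 is the value at rank 5: 30.

30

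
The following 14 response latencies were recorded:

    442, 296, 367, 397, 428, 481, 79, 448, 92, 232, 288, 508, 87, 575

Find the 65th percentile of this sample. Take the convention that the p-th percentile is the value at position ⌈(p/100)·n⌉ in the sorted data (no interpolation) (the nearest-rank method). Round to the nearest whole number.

442

Sorted: 79, 87, 92, 232, 288, 296, 367, 397, 428, 442, 448, 481, 508, 575.
n = 14.
Position = ⌈65/100 · 14⌉ = ⌈9.1⌉ = 10.
The value at rank 10 is 442.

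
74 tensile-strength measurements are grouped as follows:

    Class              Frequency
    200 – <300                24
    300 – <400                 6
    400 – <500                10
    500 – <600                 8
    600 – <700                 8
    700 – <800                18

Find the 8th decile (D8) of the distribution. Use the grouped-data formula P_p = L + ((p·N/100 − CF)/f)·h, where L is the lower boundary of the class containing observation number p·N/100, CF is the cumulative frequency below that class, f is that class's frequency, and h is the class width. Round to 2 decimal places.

N = 74; target position k = 80/100 · 74 = 59.2.
Cumulative frequencies: 24, 30, 40, 48, 56, 74.
Observation 59.2 falls in the class 700 – <800.
L = 700, CF = 56, f = 18, h = 100.
P80 = 700 + ((59.2 − 56)/18)·100 = 700 + 17.7778 = 717.778.

717.78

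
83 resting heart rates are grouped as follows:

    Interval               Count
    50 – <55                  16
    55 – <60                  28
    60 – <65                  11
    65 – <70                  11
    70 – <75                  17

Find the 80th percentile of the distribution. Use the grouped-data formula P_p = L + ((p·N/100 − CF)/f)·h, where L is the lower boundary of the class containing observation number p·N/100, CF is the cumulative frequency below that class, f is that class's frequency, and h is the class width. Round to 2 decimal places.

N = 83; target position k = 80/100 · 83 = 66.4.
Cumulative frequencies: 16, 44, 55, 66, 83.
Observation 66.4 falls in the class 70 – <75.
L = 70, CF = 66, f = 17, h = 5.
P80 = 70 + ((66.4 − 66)/17)·5 = 70 + 0.117647 = 70.1176.

70.12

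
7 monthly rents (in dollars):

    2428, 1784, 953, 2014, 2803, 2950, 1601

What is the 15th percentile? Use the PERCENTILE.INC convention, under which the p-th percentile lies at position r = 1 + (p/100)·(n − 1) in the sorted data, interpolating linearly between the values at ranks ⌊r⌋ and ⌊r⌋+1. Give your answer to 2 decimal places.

Sorted: 953, 1601, 1784, 2014, 2428, 2803, 2950.
n = 7.
r = 1 + (15/100)·(7 − 1) = 1 + 0.9 = 1.9.
Rank 1 is 953 and rank 2 is 1601.
Interpolate: 953 + 0.9·(1601 − 953) = 953 + 0.9·648 = 1536.2.

1536.20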